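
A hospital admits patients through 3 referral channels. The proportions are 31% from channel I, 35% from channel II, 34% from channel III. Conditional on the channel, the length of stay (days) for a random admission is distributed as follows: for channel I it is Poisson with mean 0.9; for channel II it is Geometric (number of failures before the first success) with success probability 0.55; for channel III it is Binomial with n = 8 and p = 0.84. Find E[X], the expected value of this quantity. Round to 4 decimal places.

Component means — I: 0.9; II: 0.818182; III: 6.72.
E[X] = 0.31·0.9 + 0.35·0.818182 + 0.34·6.72 = 2.85016.

2.8502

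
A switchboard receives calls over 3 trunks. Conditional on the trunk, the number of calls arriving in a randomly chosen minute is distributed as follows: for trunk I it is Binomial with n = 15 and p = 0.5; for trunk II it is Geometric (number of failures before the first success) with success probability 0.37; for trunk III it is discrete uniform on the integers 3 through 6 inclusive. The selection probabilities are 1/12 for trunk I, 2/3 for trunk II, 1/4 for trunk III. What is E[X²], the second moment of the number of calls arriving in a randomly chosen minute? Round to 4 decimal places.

For each component E[X²] = Var + (mean)², giving I: 60; II: 7.5011; III: 21.5.
Overall E[X²] = 0.0833333·60 + 0.666667·7.5011 + 0.25·21.5 = 15.3757.

15.3757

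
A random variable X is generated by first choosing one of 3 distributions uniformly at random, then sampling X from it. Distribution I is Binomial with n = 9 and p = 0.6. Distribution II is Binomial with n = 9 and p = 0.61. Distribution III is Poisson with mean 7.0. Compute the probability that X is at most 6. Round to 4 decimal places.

0.6556

Conditional on each component, P(X ≤ 6): I: 0.768213; II: 0.748933; III: 0.449711.
By total probability, P(X ≤ 6) = 0.333333·0.768213 + 0.333333·0.748933 + 0.333333·0.449711 = 0.655619.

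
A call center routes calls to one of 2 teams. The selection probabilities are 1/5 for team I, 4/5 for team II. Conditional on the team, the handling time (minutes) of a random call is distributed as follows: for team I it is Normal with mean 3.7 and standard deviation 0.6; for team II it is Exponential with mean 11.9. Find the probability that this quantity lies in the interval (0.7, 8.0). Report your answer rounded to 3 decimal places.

Conditional on each team, P(0.7 < X < 8.0): I: 1; II: 0.432324.
By total probability, P(0.7 < X < 8.0) = 0.2·1 + 0.8·0.432324 = 0.545859.

0.546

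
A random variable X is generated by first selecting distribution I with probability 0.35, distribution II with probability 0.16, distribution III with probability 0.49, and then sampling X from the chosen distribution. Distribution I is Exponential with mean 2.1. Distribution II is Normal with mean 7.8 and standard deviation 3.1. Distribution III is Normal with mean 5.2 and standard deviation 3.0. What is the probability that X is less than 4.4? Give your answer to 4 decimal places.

Conditional on each component, P(X < 4.4): I: 0.876959; II: 0.13637; III: 0.394863.
By total probability, P(X < 4.4) = 0.35·0.876959 + 0.16·0.13637 + 0.49·0.394863 = 0.522238.

0.5222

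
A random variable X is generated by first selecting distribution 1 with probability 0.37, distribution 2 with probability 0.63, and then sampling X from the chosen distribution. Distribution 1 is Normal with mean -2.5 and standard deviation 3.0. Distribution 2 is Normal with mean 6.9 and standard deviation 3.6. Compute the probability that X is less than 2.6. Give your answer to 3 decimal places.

0.427

Conditional on each component, P(X < 2.6): 1: 0.955435; 2: 0.116152.
By total probability, P(X < 2.6) = 0.37·0.955435 + 0.63·0.116152 = 0.426687.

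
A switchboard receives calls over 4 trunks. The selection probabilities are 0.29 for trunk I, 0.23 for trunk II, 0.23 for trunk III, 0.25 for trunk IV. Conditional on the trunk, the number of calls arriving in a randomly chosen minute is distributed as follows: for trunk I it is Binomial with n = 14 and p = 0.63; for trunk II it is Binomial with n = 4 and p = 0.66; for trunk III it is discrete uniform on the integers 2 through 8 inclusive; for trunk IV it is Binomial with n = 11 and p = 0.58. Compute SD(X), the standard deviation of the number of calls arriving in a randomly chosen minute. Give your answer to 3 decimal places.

Per component, I: μ=8.82, E[X²]=81.0558; II: μ=2.64, E[X²]=7.8672; III: μ=5, E[X²]=29; IV: μ=6.38, E[X²]=43.384.
E[X] = 0.29·8.82 + 0.23·2.64 + 0.23·5 + 0.25·6.38 = 5.91.
E[X²] = 0.29·81.0558 + 0.23·7.8672 + 0.23·29 + 0.25·43.384 = 42.8316.
Var(X) = E[X²] − (E[X])² = 42.8316 − 34.9281 = 7.90354.
SD(X) = √7.90354 = 2.81132.

2.811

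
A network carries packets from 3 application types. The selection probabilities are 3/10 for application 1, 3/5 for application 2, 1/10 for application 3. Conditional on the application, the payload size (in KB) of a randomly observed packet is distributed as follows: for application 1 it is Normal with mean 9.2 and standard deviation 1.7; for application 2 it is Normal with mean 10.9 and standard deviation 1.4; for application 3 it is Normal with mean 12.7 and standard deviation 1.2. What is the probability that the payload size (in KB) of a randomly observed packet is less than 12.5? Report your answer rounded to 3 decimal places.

Conditional on each application, P(X < 12.5): 1: 0.973882; 2: 0.873451; 3: 0.433816.
By total probability, P(X < 12.5) = 0.3·0.973882 + 0.6·0.873451 + 0.1·0.433816 = 0.859617.

0.860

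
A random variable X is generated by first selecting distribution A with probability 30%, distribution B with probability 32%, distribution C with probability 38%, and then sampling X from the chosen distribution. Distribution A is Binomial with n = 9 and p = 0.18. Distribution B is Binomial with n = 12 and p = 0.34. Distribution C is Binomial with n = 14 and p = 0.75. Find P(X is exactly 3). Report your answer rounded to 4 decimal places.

Conditional on each component, P(X = 3): A: 0.148929; B: 0.205473; C: 3.66122e-05.
By total probability, P(X = 3) = 0.3·0.148929 + 0.32·0.205473 + 0.38·3.66122e-05 = 0.110444.

0.1104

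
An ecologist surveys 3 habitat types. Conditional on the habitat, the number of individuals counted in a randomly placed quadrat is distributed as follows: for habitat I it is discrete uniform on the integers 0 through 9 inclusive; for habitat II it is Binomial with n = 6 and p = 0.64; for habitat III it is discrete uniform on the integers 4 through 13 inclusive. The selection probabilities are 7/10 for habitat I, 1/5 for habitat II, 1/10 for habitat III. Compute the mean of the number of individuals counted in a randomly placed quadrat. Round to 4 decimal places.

Component means — I: 4.5; II: 3.84; III: 8.5.
E[X] = 0.7·4.5 + 0.2·3.84 + 0.1·8.5 = 4.768.

4.7680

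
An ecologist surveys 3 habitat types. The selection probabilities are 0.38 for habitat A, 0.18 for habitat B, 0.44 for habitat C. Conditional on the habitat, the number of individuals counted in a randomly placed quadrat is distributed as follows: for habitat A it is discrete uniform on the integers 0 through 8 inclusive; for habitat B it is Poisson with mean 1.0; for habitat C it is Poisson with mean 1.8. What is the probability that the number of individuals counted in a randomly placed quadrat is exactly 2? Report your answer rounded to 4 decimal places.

Conditional on each habitat, P(X = 2): A: 0.111111; B: 0.18394; C: 0.267784.
By total probability, P(X = 2) = 0.38·0.111111 + 0.18·0.18394 + 0.44·0.267784 = 0.193156.

0.1932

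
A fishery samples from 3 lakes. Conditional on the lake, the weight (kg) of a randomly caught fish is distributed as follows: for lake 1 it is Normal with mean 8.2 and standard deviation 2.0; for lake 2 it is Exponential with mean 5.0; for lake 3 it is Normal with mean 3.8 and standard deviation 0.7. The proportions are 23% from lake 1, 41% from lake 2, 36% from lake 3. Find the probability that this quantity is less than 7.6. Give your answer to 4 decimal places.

Conditional on each lake, P(X < 7.6): 1: 0.382089; 2: 0.781288; 3: 1.
By total probability, P(X < 7.6) = 0.23·0.382089 + 0.41·0.781288 + 0.36·1 = 0.768208.

0.7682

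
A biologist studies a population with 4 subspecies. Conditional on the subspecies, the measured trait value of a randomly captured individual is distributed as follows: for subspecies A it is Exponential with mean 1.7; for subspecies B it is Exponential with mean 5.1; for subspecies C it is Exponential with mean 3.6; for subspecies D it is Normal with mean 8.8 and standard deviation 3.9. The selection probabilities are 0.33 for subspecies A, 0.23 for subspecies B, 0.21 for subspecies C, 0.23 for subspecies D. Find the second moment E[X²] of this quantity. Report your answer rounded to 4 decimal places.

For each component E[X²] = Var + (mean)², giving A: 5.78; B: 52.02; C: 25.92; D: 92.65.
Overall E[X²] = 0.33·5.78 + 0.23·52.02 + 0.21·25.92 + 0.23·92.65 = 40.6247.

40.6247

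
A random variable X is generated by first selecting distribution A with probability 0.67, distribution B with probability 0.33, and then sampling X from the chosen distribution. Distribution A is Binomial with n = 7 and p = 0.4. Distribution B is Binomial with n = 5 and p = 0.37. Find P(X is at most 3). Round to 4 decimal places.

0.7841

Conditional on each component, P(X ≤ 3): A: 0.710208; B: 0.93403.
By total probability, P(X ≤ 3) = 0.67·0.710208 + 0.33·0.93403 = 0.784069.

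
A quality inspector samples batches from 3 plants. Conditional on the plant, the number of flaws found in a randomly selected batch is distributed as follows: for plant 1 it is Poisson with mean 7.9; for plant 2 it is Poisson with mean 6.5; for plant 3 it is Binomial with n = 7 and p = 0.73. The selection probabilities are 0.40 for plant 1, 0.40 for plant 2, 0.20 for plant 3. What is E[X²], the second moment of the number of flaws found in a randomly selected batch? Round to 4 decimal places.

For each component E[X²] = Var + (mean)², giving 1: 70.31; 2: 48.75; 3: 27.4918.
Overall E[X²] = 0.4·70.31 + 0.4·48.75 + 0.2·27.4918 = 53.1224.

53.1224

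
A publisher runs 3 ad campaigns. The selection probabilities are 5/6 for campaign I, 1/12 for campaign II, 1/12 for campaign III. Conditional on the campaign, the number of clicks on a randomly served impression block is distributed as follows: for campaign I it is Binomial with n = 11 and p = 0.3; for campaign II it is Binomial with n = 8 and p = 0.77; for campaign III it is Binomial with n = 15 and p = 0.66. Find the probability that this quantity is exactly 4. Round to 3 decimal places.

0.189

Conditional on each campaign, P(X = 4): I: 0.220133; II: 0.0688608; III: 0.00181793.
By total probability, P(X = 4) = 0.833333·0.220133 + 0.0833333·0.0688608 + 0.0833333·0.00181793 = 0.189334.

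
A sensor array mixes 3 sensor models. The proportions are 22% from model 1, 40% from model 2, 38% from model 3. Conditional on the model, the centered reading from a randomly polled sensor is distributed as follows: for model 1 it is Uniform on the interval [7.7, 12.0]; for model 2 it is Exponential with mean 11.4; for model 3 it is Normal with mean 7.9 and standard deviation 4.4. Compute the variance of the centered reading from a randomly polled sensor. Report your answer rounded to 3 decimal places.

Per component, 1: μ=9.85, E[X²]=98.5633; 2: μ=11.4, E[X²]=259.92; 3: μ=7.9, E[X²]=81.77.
E[X] = 0.22·9.85 + 0.4·11.4 + 0.38·7.9 = 9.729.
E[X²] = 0.22·98.5633 + 0.4·259.92 + 0.38·81.77 = 156.725.
Var(X) = E[X²] − (E[X])² = 156.725 − 94.6534 = 62.0711.

62.071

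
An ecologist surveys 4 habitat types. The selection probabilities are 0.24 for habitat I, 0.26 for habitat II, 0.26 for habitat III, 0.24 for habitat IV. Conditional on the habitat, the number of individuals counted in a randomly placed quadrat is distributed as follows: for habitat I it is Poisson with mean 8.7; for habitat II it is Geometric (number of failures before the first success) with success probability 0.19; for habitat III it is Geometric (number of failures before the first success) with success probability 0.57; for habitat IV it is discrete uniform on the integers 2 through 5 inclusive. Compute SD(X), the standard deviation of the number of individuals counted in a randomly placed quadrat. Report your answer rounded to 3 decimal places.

4.078

Per component, I: μ=8.7, E[X²]=84.39; II: μ=4.26316, E[X²]=40.6122; III: μ=0.754386, E[X²]=1.89258; IV: μ=3.5, E[X²]=13.5.
E[X] = 0.24·8.7 + 0.26·4.26316 + 0.26·0.754386 + 0.24·3.5 = 4.23256.
E[X²] = 0.24·84.39 + 0.26·40.6122 + 0.26·1.89258 + 0.24·13.5 = 34.5448.
Var(X) = E[X²] − (E[X])² = 34.5448 − 17.9146 = 16.6303.
SD(X) = √16.6303 = 4.07802.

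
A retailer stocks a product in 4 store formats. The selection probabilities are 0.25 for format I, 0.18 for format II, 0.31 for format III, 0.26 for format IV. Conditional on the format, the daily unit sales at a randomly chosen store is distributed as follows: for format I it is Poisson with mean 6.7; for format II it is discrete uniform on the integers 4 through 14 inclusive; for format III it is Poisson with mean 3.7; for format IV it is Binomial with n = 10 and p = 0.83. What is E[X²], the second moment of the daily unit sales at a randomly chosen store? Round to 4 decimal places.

52.9467

For each component E[X²] = Var + (mean)², giving I: 51.59; II: 91; III: 17.39; IV: 70.301.
Overall E[X²] = 0.25·51.59 + 0.18·91 + 0.31·17.39 + 0.26·70.301 = 52.9467.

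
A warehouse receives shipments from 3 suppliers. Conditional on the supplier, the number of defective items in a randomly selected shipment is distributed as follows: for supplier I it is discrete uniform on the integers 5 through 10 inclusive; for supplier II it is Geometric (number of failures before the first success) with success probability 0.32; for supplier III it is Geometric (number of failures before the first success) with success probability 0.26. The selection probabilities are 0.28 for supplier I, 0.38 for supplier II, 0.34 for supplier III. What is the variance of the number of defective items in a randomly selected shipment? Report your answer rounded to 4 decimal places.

Per component, I: μ=7.5, E[X²]=59.1667; II: μ=2.125, E[X²]=11.1562; III: μ=2.84615, E[X²]=19.0473.
E[X] = 0.28·7.5 + 0.38·2.125 + 0.34·2.84615 = 3.87519.
E[X²] = 0.28·59.1667 + 0.38·11.1562 + 0.34·19.0473 = 27.2821.
Var(X) = E[X²] − (E[X])² = 27.2821 − 15.0171 = 12.265.

12.2650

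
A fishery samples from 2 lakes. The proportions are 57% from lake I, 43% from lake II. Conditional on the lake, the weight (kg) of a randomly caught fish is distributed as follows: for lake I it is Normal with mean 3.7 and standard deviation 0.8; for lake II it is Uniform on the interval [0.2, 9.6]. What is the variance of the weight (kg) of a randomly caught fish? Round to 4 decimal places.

3.8840

Per component, I: μ=3.7, E[X²]=14.33; II: μ=4.9, E[X²]=31.3733.
E[X] = 0.57·3.7 + 0.43·4.9 = 4.216.
E[X²] = 0.57·14.33 + 0.43·31.3733 = 21.6586.
Var(X) = E[X²] − (E[X])² = 21.6586 − 17.7747 = 3.88398.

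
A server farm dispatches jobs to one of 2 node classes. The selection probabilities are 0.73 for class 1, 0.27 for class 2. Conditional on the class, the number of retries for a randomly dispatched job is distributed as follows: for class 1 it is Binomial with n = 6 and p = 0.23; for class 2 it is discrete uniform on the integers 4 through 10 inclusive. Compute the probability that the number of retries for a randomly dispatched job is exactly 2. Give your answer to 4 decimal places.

0.2036

Conditional on each class, P(X = 2): 1: 0.278939; 2: 0.
By total probability, P(X = 2) = 0.73·0.278939 + 0.27·0 = 0.203626.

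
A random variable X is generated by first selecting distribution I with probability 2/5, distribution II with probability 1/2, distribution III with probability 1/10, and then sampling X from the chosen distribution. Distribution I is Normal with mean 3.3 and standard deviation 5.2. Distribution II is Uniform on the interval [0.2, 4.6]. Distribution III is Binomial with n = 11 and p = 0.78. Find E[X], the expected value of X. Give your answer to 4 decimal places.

Component means — I: 3.3; II: 2.4; III: 8.58.
E[X] = 0.4·3.3 + 0.5·2.4 + 0.1·8.58 = 3.378.

3.3780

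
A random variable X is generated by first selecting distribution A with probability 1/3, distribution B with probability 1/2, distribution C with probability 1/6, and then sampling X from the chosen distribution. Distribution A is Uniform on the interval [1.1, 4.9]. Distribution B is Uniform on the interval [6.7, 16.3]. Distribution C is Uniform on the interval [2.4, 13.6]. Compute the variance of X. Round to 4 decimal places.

Per component, A: μ=3, E[X²]=10.2033; B: μ=11.5, E[X²]=139.93; C: μ=8, E[X²]=74.4533.
E[X] = 0.333333·3 + 0.5·11.5 + 0.166667·8 = 8.08333.
E[X²] = 0.333333·10.2033 + 0.5·139.93 + 0.166667·74.4533 = 85.775.
Var(X) = E[X²] − (E[X])² = 85.775 − 65.3403 = 20.4347.

20.4347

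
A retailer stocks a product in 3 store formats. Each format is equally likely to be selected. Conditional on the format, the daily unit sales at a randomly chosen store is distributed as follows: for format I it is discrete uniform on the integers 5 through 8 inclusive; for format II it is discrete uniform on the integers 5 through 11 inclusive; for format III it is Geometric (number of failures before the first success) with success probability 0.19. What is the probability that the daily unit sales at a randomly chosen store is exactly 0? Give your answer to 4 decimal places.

Conditional on each format, P(X = 0): I: 0; II: 0; III: 0.19.
By total probability, P(X = 0) = 0.333333·0 + 0.333333·0 + 0.333333·0.19 = 0.0633333.

0.0633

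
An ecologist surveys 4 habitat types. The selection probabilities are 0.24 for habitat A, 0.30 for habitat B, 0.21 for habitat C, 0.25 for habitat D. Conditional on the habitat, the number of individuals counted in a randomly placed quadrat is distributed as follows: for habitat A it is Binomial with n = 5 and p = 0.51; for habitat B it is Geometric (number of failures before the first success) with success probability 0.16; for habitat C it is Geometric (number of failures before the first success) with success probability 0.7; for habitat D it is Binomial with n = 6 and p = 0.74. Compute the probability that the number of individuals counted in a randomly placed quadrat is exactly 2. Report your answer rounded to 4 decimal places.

0.1299

Conditional on each habitat, P(X = 2): A: 0.306005; B: 0.112896; C: 0.063; D: 0.037536.
By total probability, P(X = 2) = 0.24·0.306005 + 0.3·0.112896 + 0.21·0.063 + 0.25·0.037536 = 0.129924.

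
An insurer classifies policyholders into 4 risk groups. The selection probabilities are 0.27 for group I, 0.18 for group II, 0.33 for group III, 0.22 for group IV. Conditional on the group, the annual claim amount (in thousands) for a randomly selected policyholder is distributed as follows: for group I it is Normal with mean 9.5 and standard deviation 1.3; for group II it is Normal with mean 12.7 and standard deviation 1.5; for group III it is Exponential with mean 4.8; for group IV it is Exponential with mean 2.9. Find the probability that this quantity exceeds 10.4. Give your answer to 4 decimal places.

0.2786

Conditional on each group, P(X > 10.4): I: 0.244372; II: 0.937403; III: 0.114559; IV: 0.0277032.
By total probability, P(X > 10.4) = 0.27·0.244372 + 0.18·0.937403 + 0.33·0.114559 + 0.22·0.0277032 = 0.278612.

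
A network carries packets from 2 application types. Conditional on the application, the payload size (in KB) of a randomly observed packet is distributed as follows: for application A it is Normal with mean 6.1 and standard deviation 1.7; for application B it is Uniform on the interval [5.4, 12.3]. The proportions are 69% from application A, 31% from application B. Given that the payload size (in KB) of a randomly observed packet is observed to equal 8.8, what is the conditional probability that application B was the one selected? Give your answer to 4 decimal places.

Likelihoods f(8.8 | ·): A: 0.0664828; B: 0.144928.
Posterior ∝ prior × likelihood. Numerator for B: 0.31·0.144928 = 0.0449275.
Normalizing constant: 0.69·0.0664828 + 0.31·0.144928 = 0.0908006.
P(B | observation) = 0.0449275 / 0.0908006 = 0.494793.

0.4948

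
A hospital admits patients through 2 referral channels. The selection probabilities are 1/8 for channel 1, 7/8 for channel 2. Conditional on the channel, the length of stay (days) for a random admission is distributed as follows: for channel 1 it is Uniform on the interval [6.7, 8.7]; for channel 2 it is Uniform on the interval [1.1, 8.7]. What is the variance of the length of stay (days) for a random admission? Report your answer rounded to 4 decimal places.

5.1108

Per component, 1: μ=7.7, E[X²]=59.6233; 2: μ=4.9, E[X²]=28.8233.
E[X] = 0.125·7.7 + 0.875·4.9 = 5.25.
E[X²] = 0.125·59.6233 + 0.875·28.8233 = 32.6733.
Var(X) = E[X²] − (E[X])² = 32.6733 − 27.5625 = 5.11083.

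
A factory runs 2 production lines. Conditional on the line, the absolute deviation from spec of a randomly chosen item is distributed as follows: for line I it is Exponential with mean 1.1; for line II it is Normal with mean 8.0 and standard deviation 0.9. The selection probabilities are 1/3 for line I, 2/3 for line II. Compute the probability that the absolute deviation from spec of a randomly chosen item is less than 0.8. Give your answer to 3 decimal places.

0.172

Conditional on each line, P(X < 0.8): I: 0.516775; II: 6.10623e-16.
By total probability, P(X < 0.8) = 0.333333·0.516775 + 0.666667·6.10623e-16 = 0.172258.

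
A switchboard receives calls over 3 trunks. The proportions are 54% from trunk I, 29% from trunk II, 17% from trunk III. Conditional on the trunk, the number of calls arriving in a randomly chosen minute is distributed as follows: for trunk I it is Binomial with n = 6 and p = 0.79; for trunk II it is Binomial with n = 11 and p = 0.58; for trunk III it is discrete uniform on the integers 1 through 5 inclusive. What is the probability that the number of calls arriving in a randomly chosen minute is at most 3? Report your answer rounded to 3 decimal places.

0.174

Conditional on each trunk, P(X ≤ 3): I: 0.111549; II: 0.0398575; III: 0.6.
By total probability, P(X ≤ 3) = 0.54·0.111549 + 0.29·0.0398575 + 0.17·0.6 = 0.173795.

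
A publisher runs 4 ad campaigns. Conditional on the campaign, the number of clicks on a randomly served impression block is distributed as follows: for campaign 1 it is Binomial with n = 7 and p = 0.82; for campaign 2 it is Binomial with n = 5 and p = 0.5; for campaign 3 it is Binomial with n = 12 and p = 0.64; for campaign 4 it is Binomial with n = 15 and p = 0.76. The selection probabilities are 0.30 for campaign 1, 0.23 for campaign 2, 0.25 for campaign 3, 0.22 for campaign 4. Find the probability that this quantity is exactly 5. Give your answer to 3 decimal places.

0.100

Conditional on each campaign, P(X = 5): 1: 0.252251; 2: 0.03125; 3: 0.0666412; 4: 0.000482765.
By total probability, P(X = 5) = 0.3·0.252251 + 0.23·0.03125 + 0.25·0.0666412 + 0.22·0.000482765 = 0.0996294.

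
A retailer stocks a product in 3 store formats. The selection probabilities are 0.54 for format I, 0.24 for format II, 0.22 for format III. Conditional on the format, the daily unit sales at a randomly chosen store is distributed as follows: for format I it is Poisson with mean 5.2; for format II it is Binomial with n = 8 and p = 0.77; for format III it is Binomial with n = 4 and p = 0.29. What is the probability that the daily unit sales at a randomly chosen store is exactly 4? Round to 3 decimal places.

0.109

Conditional on each format, P(X = 4): I: 0.168063; II: 0.0688608; III: 0.00707281.
By total probability, P(X = 4) = 0.54·0.168063 + 0.24·0.0688608 + 0.22·0.00707281 = 0.108836.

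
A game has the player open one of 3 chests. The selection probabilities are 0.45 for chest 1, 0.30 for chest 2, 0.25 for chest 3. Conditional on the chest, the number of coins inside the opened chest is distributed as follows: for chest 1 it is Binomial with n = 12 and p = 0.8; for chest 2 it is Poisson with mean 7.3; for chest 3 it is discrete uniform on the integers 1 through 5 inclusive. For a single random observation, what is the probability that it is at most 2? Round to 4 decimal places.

0.1071

Conditional on each chest, P(X ≤ 2): 1: 4.52608e-06; 2: 0.0236067; 3: 0.4.
By total probability, P(X ≤ 2) = 0.45·4.52608e-06 + 0.3·0.0236067 + 0.25·0.4 = 0.107084.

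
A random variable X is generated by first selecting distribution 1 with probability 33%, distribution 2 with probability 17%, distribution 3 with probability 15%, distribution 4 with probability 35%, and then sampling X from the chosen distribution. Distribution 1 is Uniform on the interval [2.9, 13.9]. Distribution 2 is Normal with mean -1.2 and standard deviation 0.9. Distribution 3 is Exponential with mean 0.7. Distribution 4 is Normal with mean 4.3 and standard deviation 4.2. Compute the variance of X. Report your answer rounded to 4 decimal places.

22.3316

Per component, 1: μ=8.4, E[X²]=80.6433; 2: μ=-1.2, E[X²]=2.25; 3: μ=0.7, E[X²]=0.98; 4: μ=4.3, E[X²]=36.13.
E[X] = 0.33·8.4 + 0.17·-1.2 + 0.15·0.7 + 0.35·4.3 = 4.178.
E[X²] = 0.33·80.6433 + 0.17·2.25 + 0.15·0.98 + 0.35·36.13 = 39.7873.
Var(X) = E[X²] − (E[X])² = 39.7873 − 17.4557 = 22.3316.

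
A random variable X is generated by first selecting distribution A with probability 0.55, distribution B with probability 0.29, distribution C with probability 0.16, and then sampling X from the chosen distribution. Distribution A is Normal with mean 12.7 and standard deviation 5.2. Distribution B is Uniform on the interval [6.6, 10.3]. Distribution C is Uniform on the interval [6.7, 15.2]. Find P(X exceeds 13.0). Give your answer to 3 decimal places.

0.304

Conditional on each component, P(X > 13.0): A: 0.476997; B: 0; C: 0.258824.
By total probability, P(X > 13.0) = 0.55·0.476997 + 0.29·0 + 0.16·0.258824 = 0.30376.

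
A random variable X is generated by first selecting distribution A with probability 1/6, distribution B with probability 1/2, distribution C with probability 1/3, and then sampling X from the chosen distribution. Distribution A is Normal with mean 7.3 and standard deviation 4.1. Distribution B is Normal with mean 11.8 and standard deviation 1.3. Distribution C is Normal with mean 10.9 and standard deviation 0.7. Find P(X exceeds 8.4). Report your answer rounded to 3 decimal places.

Conditional on each component, P(X > 8.4): A: 0.394237; B: 0.995544; C: 0.999822.
By total probability, P(X > 8.4) = 0.166667·0.394237 + 0.5·0.995544 + 0.333333·0.999822 = 0.896752.

0.897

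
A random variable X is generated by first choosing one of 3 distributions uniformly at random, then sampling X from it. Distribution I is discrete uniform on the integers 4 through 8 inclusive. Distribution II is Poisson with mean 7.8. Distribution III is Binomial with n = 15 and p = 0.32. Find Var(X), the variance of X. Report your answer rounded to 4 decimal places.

5.8747

Per component, I: μ=6, E[X²]=38; II: μ=7.8, E[X²]=68.64; III: μ=4.8, E[X²]=26.304.
E[X] = 0.333333·6 + 0.333333·7.8 + 0.333333·4.8 = 6.2.
E[X²] = 0.333333·38 + 0.333333·68.64 + 0.333333·26.304 = 44.3147.
Var(X) = E[X²] − (E[X])² = 44.3147 − 38.44 = 5.87467.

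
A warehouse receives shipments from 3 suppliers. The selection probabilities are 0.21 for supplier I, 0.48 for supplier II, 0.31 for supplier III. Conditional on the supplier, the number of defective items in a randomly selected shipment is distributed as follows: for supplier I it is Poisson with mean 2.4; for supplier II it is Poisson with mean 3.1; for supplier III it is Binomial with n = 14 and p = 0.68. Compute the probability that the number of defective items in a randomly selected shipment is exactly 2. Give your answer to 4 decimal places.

Conditional on each supplier, P(X = 2): I: 0.261268; II: 0.216461; III: 4.85131e-05.
By total probability, P(X = 2) = 0.21·0.261268 + 0.48·0.216461 + 0.31·4.85131e-05 = 0.158783.

0.1588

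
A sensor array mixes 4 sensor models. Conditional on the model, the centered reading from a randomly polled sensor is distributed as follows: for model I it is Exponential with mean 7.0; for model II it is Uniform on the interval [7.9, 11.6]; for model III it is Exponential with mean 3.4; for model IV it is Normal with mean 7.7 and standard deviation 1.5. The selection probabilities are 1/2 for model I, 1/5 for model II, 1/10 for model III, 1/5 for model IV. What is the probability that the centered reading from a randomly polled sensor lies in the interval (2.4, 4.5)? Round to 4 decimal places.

Conditional on each model, P(2.4 < X < 4.5): I: 0.183952; II: 0; III: 0.227479; IV: 0.0162435.
By total probability, P(2.4 < X < 4.5) = 0.5·0.183952 + 0.2·0 + 0.1·0.227479 + 0.2·0.0162435 = 0.117972.

0.1180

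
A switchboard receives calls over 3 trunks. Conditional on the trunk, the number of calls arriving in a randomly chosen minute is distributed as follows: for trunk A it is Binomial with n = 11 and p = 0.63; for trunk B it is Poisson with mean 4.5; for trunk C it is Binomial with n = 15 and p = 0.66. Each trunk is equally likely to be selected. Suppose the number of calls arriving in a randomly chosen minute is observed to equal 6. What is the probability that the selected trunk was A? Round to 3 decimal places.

Likelihoods P(X=6 | ·): A: 0.200306; B: 0.12812; C: 0.0251176.
Posterior ∝ prior × likelihood. Numerator for A: 0.333333·0.200306 = 0.0667687.
Normalizing constant: 0.333333·0.200306 + 0.333333·0.12812 + 0.333333·0.0251176 = 0.117848.
P(A | observation) = 0.0667687 / 0.117848 = 0.566566.

0.567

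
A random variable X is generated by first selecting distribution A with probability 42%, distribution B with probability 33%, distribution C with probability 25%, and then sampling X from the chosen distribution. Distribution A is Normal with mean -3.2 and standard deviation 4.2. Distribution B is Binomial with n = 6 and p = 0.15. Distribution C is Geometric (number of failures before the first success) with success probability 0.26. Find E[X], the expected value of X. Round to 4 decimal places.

-0.3355

Component means — A: -3.2; B: 0.9; C: 2.84615.
E[X] = 0.42·-3.2 + 0.33·0.9 + 0.25·2.84615 = -0.335462.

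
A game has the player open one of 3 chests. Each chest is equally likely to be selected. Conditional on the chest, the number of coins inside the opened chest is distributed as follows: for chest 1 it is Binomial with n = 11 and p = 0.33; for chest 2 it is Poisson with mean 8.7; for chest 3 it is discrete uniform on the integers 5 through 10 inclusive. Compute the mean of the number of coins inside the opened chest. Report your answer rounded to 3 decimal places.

Component means — 1: 3.63; 2: 8.7; 3: 7.5.
E[X] = 0.333333·3.63 + 0.333333·8.7 + 0.333333·7.5 = 6.61.

6.610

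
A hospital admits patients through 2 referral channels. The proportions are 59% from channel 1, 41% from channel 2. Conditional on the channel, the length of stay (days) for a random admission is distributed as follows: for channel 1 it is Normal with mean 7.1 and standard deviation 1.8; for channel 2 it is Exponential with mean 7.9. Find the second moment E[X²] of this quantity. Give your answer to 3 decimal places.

82.830

For each component E[X²] = Var + (mean)², giving 1: 53.65; 2: 124.82.
Overall E[X²] = 0.59·53.65 + 0.41·124.82 = 82.8297.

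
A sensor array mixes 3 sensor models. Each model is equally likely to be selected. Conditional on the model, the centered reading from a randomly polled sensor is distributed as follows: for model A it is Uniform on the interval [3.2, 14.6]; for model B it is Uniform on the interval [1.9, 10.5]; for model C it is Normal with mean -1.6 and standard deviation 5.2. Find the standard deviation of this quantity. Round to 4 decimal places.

Per component, A: μ=8.9, E[X²]=90.04; B: μ=6.2, E[X²]=44.6033; C: μ=-1.6, E[X²]=29.6.
E[X] = 0.333333·8.9 + 0.333333·6.2 + 0.333333·-1.6 = 4.5.
E[X²] = 0.333333·90.04 + 0.333333·44.6033 + 0.333333·29.6 = 54.7478.
Var(X) = E[X²] − (E[X])² = 54.7478 − 20.25 = 34.4978.
SD(X) = √34.4978 = 5.87348.

5.8735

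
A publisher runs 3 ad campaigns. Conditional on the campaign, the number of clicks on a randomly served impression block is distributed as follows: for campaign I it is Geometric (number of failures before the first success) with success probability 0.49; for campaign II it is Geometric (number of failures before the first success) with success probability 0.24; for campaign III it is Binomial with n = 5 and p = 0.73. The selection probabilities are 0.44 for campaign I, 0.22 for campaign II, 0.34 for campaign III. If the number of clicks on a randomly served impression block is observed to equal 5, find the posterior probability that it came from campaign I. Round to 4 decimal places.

Likelihoods P(X=5 | ·): I: 0.0169062; II: 0.0608526; III: 0.207307.
Posterior ∝ prior × likelihood. Numerator for I: 0.44·0.0169062 = 0.00743874.
Normalizing constant: 0.44·0.0169062 + 0.22·0.0608526 + 0.34·0.207307 = 0.0913108.
P(I | observation) = 0.00743874 / 0.0913108 = 0.0814662.

0.0815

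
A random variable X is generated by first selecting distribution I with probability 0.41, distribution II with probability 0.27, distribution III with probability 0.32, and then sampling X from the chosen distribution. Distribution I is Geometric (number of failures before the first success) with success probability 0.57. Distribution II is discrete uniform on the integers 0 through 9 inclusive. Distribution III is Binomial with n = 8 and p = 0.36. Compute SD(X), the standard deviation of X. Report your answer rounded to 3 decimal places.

Per component, I: μ=0.754386, E[X²]=1.89258; II: μ=4.5, E[X²]=28.5; III: μ=2.88, E[X²]=10.1376.
E[X] = 0.41·0.754386 + 0.27·4.5 + 0.32·2.88 = 2.4459.
E[X²] = 0.41·1.89258 + 0.27·28.5 + 0.32·10.1376 = 11.715.
Var(X) = E[X²] − (E[X])² = 11.715 − 5.98242 = 5.73257.
SD(X) = √5.73257 = 2.39428.

2.394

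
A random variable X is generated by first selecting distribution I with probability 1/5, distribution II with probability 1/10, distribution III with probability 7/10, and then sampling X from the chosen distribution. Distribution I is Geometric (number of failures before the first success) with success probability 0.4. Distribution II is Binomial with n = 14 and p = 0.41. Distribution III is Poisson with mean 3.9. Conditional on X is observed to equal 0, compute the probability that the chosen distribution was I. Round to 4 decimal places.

Likelihoods P(X=0 | ·): I: 0.4; II: 0.000619339; III: 0.0202419.
Posterior ∝ prior × likelihood. Numerator for I: 0.2·0.4 = 0.08.
Normalizing constant: 0.2·0.4 + 0.1·0.000619339 + 0.7·0.0202419 = 0.0942313.
P(I | observation) = 0.08 / 0.0942313 = 0.848975.

0.8490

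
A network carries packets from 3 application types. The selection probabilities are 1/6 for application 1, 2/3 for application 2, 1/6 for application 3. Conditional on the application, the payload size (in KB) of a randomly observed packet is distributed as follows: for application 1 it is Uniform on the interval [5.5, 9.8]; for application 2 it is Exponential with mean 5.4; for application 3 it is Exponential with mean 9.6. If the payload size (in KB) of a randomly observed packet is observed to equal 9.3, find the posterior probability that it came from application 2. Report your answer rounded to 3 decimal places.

Likelihoods f(9.3 | ·): 1: 0.232558; 2: 0.0330868; 3: 0.0395372.
Posterior ∝ prior × likelihood. Numerator for 2: 0.666667·0.0330868 = 0.0220579.
Normalizing constant: 0.166667·0.232558 + 0.666667·0.0330868 + 0.166667·0.0395372 = 0.0674071.
P(2 | observation) = 0.0220579 / 0.0674071 = 0.327234.

0.327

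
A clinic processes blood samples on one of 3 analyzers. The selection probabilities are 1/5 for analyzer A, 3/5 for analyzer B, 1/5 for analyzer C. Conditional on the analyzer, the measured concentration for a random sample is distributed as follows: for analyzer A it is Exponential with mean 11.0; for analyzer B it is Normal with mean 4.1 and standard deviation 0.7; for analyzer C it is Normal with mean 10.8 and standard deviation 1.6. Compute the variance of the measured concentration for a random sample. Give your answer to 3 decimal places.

Per component, A: μ=11, E[X²]=242; B: μ=4.1, E[X²]=17.3; C: μ=10.8, E[X²]=119.2.
E[X] = 0.2·11 + 0.6·4.1 + 0.2·10.8 = 6.82.
E[X²] = 0.2·242 + 0.6·17.3 + 0.2·119.2 = 82.62.
Var(X) = E[X²] − (E[X])² = 82.62 − 46.5124 = 36.1076.

36.108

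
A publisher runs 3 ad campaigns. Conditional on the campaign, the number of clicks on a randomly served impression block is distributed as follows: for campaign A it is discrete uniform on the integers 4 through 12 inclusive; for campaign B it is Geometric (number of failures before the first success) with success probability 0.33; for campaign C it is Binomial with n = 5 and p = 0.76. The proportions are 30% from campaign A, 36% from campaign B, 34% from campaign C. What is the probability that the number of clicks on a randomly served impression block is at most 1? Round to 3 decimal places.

0.203

Conditional on each campaign, P(X ≤ 1): A: 0; B: 0.5511; C: 0.0134038.
By total probability, P(X ≤ 1) = 0.3·0 + 0.36·0.5511 + 0.34·0.0134038 = 0.202953.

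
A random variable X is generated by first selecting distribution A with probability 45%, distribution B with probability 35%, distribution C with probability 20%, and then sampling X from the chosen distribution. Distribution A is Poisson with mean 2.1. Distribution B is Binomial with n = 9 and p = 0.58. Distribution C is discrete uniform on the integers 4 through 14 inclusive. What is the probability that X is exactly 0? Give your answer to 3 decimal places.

Conditional on each component, P(X = 0): A: 0.122456; B: 0.000406671; C: 0.
By total probability, P(X = 0) = 0.45·0.122456 + 0.35·0.000406671 + 0.2·0 = 0.0552477.

0.055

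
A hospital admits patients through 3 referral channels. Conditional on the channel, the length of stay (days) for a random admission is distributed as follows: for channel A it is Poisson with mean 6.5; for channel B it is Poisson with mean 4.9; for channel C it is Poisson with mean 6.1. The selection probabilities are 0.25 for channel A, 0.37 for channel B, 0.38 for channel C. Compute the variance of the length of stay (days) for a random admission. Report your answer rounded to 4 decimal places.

6.2105

Per component, A: μ=6.5, E[X²]=48.75; B: μ=4.9, E[X²]=28.91; C: μ=6.1, E[X²]=43.31.
E[X] = 0.25·6.5 + 0.37·4.9 + 0.38·6.1 = 5.756.
E[X²] = 0.25·48.75 + 0.37·28.91 + 0.38·43.31 = 39.342.
Var(X) = E[X²] − (E[X])² = 39.342 − 33.1315 = 6.21046.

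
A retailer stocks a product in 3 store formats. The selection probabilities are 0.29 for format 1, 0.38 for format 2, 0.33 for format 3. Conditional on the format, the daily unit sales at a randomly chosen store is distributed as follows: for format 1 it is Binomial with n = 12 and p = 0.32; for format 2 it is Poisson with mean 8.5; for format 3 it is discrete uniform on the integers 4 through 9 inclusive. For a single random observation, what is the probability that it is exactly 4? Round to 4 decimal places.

Conditional on each format, P(X = 4): 1: 0.237288; 2: 0.0442549; 3: 0.166667.
By total probability, P(X = 4) = 0.29·0.237288 + 0.38·0.0442549 + 0.33·0.166667 = 0.14063.

0.1406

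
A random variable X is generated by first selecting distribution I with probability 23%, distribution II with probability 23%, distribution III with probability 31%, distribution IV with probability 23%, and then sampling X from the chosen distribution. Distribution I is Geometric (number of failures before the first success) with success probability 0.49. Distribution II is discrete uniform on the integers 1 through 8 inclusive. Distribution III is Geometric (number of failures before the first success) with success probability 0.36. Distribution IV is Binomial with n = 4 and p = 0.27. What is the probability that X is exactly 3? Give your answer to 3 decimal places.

0.086

Conditional on each component, P(X = 3): I: 0.064999; II: 0.125; III: 0.0943718; IV: 0.0574744.
By total probability, P(X = 3) = 0.23·0.064999 + 0.23·0.125 + 0.31·0.0943718 + 0.23·0.0574744 = 0.0861741.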